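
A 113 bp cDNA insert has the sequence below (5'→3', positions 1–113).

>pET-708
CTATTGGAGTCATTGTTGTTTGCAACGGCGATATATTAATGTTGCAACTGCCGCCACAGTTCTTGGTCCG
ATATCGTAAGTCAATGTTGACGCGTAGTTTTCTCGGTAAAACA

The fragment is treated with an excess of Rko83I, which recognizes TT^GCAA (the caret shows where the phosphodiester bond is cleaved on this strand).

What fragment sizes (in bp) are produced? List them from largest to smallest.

70, 22, 21 bp

Rko83I sites (TTGCAA) start at positions 20, 42.
Rko83I cuts after base 2 of each site, so after positions 21, 43.
Linear molecule, 2 cuts → 3 fragments:
  1–21 → 21 bp
  22–43 → 22 bp
  44–113 → 70 bp
Sorted largest to smallest: 70, 22, 21 bp.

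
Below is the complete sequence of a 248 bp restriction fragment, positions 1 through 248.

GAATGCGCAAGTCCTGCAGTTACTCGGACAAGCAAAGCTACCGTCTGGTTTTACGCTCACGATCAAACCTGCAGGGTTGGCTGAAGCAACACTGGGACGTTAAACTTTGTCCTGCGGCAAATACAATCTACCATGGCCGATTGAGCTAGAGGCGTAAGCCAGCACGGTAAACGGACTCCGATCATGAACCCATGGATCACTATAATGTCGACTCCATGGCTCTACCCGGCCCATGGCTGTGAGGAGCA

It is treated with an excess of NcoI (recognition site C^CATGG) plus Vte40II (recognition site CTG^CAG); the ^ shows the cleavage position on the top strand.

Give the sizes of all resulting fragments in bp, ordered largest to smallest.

NcoI sites (CCATGG) start at positions 131, 190, 214, 231.
NcoI cuts after the first base of each site, so after positions 131, 190, 214, 231.
Vte40II sites (CTGCAG) start at positions 14, 69.
Vte40II cuts after base 3 of each site, so after positions 16, 71.
Combined cut positions: 16, 71, 131, 190, 214, 231.
Linear molecule, 6 cuts → 7 fragments:
  1–16 → 16 bp
  17–71 → 55 bp
  72–131 → 60 bp
  132–190 → 59 bp
  191–214 → 24 bp
  215–231 → 17 bp
  232–248 → 17 bp
Sorted largest to smallest: 60, 59, 55, 24, 17, 17, 16 bp.

60, 59, 55, 24, 17, 17, 16 bp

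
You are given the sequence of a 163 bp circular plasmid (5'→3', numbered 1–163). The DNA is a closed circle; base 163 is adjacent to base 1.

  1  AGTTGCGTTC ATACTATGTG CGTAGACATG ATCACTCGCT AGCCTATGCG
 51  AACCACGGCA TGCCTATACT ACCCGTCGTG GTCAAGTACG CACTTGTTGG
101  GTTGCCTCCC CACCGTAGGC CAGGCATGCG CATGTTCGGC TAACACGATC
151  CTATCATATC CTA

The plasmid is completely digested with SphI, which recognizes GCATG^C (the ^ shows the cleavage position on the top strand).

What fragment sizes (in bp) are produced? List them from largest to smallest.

97, 66 bp

SphI sites (GCATGC) start at positions 58, 124.
SphI cuts after base 5 of each site (before the last base), so after positions 62, 128.
Circular molecule, 2 cuts → 2 fragments:
  63–128 → 66 bp
  129–163 then 1–62 → 35 + 62 = 97 bp
Sorted largest to smallest: 97, 66 bp.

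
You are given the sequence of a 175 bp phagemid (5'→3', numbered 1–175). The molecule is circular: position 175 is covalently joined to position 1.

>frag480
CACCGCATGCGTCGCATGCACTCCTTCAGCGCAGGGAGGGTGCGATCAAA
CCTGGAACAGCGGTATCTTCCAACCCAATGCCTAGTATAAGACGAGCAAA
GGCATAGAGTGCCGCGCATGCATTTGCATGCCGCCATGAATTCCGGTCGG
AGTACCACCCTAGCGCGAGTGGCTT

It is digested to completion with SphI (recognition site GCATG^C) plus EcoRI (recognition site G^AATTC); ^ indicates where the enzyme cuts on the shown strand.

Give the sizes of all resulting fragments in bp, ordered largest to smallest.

102, 46, 10, 9, 8 bp

SphI sites (GCATGC) start at positions 5, 14, 116, 126.
SphI cuts after base 5 of each site (before the last base), so after positions 9, 18, 120, 130.
The EcoRI site (GAATTC) starts at position 138.
EcoRI cuts after the first base of each site, so after position 138.
Combined cut positions: 9, 18, 120, 130, 138.
Circular molecule, 5 cuts → 5 fragments:
  10–18 → 9 bp
  19–120 → 102 bp
  121–130 → 10 bp
  131–138 → 8 bp
  139–175 then 1–9 → 37 + 9 = 46 bp
Sorted largest to smallest: 102, 46, 10, 9, 8 bp.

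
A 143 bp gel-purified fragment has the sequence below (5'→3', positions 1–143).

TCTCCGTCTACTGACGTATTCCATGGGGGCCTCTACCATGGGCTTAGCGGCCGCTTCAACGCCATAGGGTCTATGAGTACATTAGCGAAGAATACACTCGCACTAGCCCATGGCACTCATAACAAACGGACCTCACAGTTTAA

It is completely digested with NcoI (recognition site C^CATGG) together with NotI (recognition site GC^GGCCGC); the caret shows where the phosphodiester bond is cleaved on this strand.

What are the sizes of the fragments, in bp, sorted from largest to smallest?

NcoI sites (CCATGG) start at positions 21, 36, 108.
NcoI cuts after the first base of each site, so after positions 21, 36, 108.
The NotI site (GCGGCCGC) starts at position 47.
NotI cuts after base 2 of each site, so after position 48.
Combined cut positions: 21, 36, 48, 108.
Linear molecule, 4 cuts → 5 fragments:
  1–21 → 21 bp
  22–36 → 15 bp
  37–48 → 12 bp
  49–108 → 60 bp
  109–143 → 35 bp
Sorted largest to smallest: 60, 35, 21, 15, 12 bp.

60, 35, 21, 15, 12 bp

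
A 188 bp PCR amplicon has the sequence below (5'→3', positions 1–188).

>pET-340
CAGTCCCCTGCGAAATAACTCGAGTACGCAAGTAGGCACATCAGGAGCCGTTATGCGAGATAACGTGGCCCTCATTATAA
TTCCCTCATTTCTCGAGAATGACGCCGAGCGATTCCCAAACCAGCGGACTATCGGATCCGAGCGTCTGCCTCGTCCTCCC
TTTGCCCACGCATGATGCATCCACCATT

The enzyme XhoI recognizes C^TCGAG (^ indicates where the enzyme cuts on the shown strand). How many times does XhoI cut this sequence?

CTCGAG occurs starting at positions 19, 92.
XhoI cuts at 2 sites.

2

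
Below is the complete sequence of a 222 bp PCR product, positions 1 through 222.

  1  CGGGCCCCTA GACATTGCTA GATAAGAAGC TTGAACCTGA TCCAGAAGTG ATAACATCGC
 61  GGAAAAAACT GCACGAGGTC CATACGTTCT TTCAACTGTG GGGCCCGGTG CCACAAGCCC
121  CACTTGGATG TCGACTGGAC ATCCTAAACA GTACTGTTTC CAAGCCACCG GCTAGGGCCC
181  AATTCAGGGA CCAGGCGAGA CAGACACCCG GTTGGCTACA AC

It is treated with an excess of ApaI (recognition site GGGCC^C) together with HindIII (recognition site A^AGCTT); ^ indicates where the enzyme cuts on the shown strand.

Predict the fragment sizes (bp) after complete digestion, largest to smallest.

78, 74, 43, 21, 6 bp

ApaI sites (GGGCCC) start at positions 2, 101, 175.
ApaI cuts after base 5 of each site (before the last base), so after positions 6, 105, 179.
The HindIII site (AAGCTT) starts at position 27.
HindIII cuts after the first base of each site, so after position 27.
Combined cut positions: 6, 27, 105, 179.
Linear molecule, 4 cuts → 5 fragments:
  1–6 → 6 bp
  7–27 → 21 bp
  28–105 → 78 bp
  106–179 → 74 bp
  180–222 → 43 bp
Sorted largest to smallest: 78, 74, 43, 21, 6 bp.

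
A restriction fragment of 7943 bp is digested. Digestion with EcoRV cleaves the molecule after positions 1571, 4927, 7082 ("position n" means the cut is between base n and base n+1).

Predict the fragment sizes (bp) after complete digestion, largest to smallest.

3356, 2155, 1571, 861 bp

Linear molecule, 3 cuts → 4 fragments:
  1571 − 0 = 1571 bp
  4927 − 1571 = 3356 bp
  7082 − 4927 = 2155 bp
  7943 − 7082 = 861 bp
Sorted largest to smallest: 3356, 2155, 1571, 861 bp.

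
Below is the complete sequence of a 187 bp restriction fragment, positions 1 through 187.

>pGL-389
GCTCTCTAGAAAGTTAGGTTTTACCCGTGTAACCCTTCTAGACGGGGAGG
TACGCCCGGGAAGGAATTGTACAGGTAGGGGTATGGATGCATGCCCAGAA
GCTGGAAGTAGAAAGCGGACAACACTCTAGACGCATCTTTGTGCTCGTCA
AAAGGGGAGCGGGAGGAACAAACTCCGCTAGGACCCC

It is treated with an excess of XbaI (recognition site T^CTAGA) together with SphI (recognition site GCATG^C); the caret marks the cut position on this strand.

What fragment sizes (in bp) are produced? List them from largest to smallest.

61, 56, 33, 32, 5 bp

XbaI sites (TCTAGA) start at positions 5, 37, 126.
XbaI cuts after the first base of each site, so after positions 5, 37, 126.
The SphI site (GCATGC) starts at position 89.
SphI cuts after base 5 of each site (before the last base), so after position 93.
Combined cut positions: 5, 37, 93, 126.
Linear molecule, 4 cuts → 5 fragments:
  1–5 → 5 bp
  6–37 → 32 bp
  38–93 → 56 bp
  94–126 → 33 bp
  127–187 → 61 bp
Sorted largest to smallest: 61, 56, 33, 32, 5 bp.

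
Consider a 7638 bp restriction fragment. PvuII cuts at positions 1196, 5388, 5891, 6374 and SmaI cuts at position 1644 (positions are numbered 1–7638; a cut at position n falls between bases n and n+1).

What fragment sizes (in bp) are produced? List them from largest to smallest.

3744, 1264, 1196, 503, 483, 448 bp

Combined cut positions (sorted): 1196, 1644, 5388, 5891, 6374.
Linear molecule, 5 cuts → 6 fragments:
  1196 − 0 = 1196 bp
  1644 − 1196 = 448 bp
  5388 − 1644 = 3744 bp
  5891 − 5388 = 503 bp
  6374 − 5891 = 483 bp
  7638 − 6374 = 1264 bp
Sorted largest to smallest: 3744, 1264, 1196, 503, 483, 448 bp.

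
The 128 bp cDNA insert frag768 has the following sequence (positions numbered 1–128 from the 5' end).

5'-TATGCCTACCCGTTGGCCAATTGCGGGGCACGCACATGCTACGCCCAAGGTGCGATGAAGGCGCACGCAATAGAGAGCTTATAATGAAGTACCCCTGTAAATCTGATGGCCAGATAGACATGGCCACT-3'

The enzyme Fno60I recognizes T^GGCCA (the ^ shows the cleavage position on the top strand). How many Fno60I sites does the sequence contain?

3

TGGCCA occurs starting at positions 14, 107, 121.
Fno60I cuts at 3 sites.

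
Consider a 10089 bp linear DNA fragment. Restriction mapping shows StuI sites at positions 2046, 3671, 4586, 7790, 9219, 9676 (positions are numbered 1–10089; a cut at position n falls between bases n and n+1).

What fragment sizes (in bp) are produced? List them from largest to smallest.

Linear molecule, 6 cuts → 7 fragments:
  2046 − 0 = 2046 bp
  3671 − 2046 = 1625 bp
  4586 − 3671 = 915 bp
  7790 − 4586 = 3204 bp
  9219 − 7790 = 1429 bp
  9676 − 9219 = 457 bp
  10089 − 9676 = 413 bp
Sorted largest to smallest: 3204, 2046, 1625, 1429, 915, 457, 413 bp.

3204, 2046, 1625, 1429, 915, 457, 413 bp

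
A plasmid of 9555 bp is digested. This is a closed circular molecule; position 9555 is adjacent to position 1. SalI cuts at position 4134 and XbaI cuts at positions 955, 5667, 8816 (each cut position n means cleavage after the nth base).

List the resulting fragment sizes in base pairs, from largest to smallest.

Combined cut positions (sorted): 955, 4134, 5667, 8816.
Circular molecule, 4 cuts → 4 fragments:
  4134 − 955 = 3179 bp
  5667 − 4134 = 1533 bp
  8816 − 5667 = 3149 bp
  wrap: 9555 − 8816 + 955 = 1694 bp
Sorted largest to smallest: 3179, 3149, 1694, 1533 bp.

3179, 3149, 1694, 1533 bp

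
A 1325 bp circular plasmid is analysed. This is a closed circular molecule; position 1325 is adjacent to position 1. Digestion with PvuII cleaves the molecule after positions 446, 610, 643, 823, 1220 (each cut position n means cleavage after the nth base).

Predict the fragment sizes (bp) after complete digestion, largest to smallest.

551, 397, 180, 164, 33 bp

Circular molecule, 5 cuts → 5 fragments:
  610 − 446 = 164 bp
  643 − 610 = 33 bp
  823 − 643 = 180 bp
  1220 − 823 = 397 bp
  wrap: 1325 − 1220 + 446 = 551 bp
Sorted largest to smallest: 551, 397, 180, 164, 33 bp.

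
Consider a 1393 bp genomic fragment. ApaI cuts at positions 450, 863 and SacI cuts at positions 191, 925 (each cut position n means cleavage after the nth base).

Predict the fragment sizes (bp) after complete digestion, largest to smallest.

468, 413, 259, 191, 62 bp

Combined cut positions (sorted): 191, 450, 863, 925.
Linear molecule, 4 cuts → 5 fragments:
  191 − 0 = 191 bp
  450 − 191 = 259 bp
  863 − 450 = 413 bp
  925 − 863 = 62 bp
  1393 − 925 = 468 bp
Sorted largest to smallest: 468, 413, 259, 191, 62 bp.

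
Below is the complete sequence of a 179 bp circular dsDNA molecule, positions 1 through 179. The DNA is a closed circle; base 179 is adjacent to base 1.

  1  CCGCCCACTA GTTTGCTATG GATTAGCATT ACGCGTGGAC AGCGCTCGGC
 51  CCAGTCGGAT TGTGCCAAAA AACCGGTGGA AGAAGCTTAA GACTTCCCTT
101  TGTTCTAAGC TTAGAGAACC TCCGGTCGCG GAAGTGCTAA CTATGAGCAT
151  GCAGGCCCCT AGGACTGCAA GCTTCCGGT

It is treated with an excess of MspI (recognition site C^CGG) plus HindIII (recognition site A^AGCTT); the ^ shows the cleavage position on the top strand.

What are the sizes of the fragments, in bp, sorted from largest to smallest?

MspI sites (CCGG) start at positions 73, 122, 175.
MspI cuts after the first base of each site, so after positions 73, 122, 175.
HindIII sites (AAGCTT) start at positions 83, 107, 169.
HindIII cuts after the first base of each site, so after positions 83, 107, 169.
Combined cut positions: 73, 83, 107, 122, 169, 175.
Circular molecule, 6 cuts → 6 fragments:
  74–83 → 10 bp
  84–107 → 24 bp
  108–122 → 15 bp
  123–169 → 47 bp
  170–175 → 6 bp
  176–179 then 1–73 → 4 + 73 = 77 bp
Sorted largest to smallest: 77, 47, 24, 15, 10, 6 bp.

77, 47, 24, 15, 10, 6 bp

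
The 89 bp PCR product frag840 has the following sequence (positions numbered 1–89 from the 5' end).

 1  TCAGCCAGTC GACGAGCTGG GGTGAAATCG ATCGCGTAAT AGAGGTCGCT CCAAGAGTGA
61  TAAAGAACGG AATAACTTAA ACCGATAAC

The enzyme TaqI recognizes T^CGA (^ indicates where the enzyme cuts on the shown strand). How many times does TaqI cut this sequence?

2

TCGA occurs starting at positions 9, 28.
TaqI cuts at 2 sites.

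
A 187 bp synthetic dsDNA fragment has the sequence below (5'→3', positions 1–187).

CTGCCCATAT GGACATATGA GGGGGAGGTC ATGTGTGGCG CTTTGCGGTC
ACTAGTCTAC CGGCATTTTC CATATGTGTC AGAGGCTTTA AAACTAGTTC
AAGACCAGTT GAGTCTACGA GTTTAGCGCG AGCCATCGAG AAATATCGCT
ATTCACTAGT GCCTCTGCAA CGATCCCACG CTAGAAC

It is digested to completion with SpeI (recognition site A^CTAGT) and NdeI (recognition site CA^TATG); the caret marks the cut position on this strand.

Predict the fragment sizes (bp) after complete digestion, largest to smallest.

SpeI sites (ACTAGT) start at positions 51, 93, 155.
SpeI cuts after the first base of each site, so after positions 51, 93, 155.
NdeI sites (CATATG) start at positions 6, 14, 71.
NdeI cuts after base 2 of each site, so after positions 7, 15, 72.
Combined cut positions: 7, 15, 51, 72, 93, 155.
Linear molecule, 6 cuts → 7 fragments:
  1–7 → 7 bp
  8–15 → 8 bp
  16–51 → 36 bp
  52–72 → 21 bp
  73–93 → 21 bp
  94–155 → 62 bp
  156–187 → 32 bp
Sorted largest to smallest: 62, 36, 32, 21, 21, 8, 7 bp.

62, 36, 32, 21, 21, 8, 7 bp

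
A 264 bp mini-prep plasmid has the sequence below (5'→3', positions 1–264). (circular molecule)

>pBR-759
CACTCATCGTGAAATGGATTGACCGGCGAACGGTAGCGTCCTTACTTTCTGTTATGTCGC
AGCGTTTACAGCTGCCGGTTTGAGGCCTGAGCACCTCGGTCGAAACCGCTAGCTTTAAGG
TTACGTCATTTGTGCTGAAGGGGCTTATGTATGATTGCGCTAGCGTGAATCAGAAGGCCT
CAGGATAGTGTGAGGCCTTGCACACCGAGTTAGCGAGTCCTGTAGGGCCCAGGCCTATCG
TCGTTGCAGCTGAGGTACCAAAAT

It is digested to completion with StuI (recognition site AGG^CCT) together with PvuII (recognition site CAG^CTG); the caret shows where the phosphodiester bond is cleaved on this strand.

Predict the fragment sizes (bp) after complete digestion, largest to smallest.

StuI sites (AGGCCT) start at positions 83, 175, 193, 231.
StuI cuts after base 3 of each site, so after positions 85, 177, 195, 233.
PvuII sites (CAGCTG) start at positions 69, 247.
PvuII cuts after base 3 of each site, so after positions 71, 249.
Combined cut positions: 71, 85, 177, 195, 233, 249.
Circular molecule, 6 cuts → 6 fragments:
  72–85 → 14 bp
  86–177 → 92 bp
  178–195 → 18 bp
  196–233 → 38 bp
  234–249 → 16 bp
  250–264 then 1–71 → 15 + 71 = 86 bp
Sorted largest to smallest: 92, 86, 38, 18, 16, 14 bp.

92, 86, 38, 18, 16, 14 bp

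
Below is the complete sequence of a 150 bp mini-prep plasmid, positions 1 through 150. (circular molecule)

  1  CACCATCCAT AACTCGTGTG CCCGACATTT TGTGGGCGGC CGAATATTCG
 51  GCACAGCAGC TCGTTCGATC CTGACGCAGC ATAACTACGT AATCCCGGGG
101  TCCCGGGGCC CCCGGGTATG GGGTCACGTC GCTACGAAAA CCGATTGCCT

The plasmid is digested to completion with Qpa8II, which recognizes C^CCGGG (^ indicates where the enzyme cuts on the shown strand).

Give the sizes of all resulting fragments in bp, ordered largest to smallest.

133, 9, 8 bp

Qpa8II sites (CCCGGG) start at positions 94, 102, 111.
Qpa8II cuts after the first base of each site, so after positions 94, 102, 111.
Circular molecule, 3 cuts → 3 fragments:
  95–102 → 8 bp
  103–111 → 9 bp
  112–150 then 1–94 → 39 + 94 = 133 bp
Sorted largest to smallest: 133, 9, 8 bp.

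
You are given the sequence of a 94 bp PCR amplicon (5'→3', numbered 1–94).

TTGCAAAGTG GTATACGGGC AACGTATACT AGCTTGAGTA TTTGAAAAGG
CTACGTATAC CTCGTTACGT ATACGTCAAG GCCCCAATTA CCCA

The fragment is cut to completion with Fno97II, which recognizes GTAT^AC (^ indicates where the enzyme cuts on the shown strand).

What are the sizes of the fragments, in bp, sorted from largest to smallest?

Fno97II sites (GTATAC) start at positions 11, 24, 55, 69.
Fno97II cuts after base 4 of each site, so after positions 14, 27, 58, 72.
Linear molecule, 4 cuts → 5 fragments:
  1–14 → 14 bp
  15–27 → 13 bp
  28–58 → 31 bp
  59–72 → 14 bp
  73–94 → 22 bp
Sorted largest to smallest: 31, 22, 14, 14, 13 bp.

31, 22, 14, 14, 13 bp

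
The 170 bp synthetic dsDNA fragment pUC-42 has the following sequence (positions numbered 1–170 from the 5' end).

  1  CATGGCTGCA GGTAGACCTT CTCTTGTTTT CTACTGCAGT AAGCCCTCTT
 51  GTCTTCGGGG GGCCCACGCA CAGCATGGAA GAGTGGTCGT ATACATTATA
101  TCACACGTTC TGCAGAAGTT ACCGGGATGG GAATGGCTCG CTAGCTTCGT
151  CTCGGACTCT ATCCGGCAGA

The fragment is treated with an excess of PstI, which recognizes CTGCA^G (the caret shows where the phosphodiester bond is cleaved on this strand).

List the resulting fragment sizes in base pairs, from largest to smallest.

76, 56, 28, 10 bp

PstI sites (CTGCAG) start at positions 6, 34, 110.
PstI cuts after base 5 of each site (before the last base), so after positions 10, 38, 114.
Linear molecule, 3 cuts → 4 fragments:
  1–10 → 10 bp
  11–38 → 28 bp
  39–114 → 76 bp
  115–170 → 56 bp
Sorted largest to smallest: 76, 56, 28, 10 bp.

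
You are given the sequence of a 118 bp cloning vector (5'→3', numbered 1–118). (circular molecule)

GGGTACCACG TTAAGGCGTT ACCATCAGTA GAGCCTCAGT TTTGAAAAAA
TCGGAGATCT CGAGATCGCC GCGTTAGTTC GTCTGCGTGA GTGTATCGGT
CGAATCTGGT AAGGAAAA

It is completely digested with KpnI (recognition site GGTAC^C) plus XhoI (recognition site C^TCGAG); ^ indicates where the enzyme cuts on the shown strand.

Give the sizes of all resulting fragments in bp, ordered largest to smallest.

The KpnI site (GGTACC) starts at position 2.
KpnI cuts after base 5 of each site (before the last base), so after position 6.
The XhoI site (CTCGAG) starts at position 59.
XhoI cuts after the first base of each site, so after position 59.
Combined cut positions: 6, 59.
Circular molecule, 2 cuts → 2 fragments:
  7–59 → 53 bp
  60–118 then 1–6 → 59 + 6 = 65 bp
Sorted largest to smallest: 65, 53 bp.

65, 53 bp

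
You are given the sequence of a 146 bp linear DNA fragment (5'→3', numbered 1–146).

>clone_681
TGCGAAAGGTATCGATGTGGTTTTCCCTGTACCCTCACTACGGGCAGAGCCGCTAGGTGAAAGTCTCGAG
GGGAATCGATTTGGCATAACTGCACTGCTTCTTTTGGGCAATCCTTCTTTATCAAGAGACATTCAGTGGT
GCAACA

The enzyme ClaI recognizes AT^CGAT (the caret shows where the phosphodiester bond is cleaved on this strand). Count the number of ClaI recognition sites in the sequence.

ATCGAT occurs starting at positions 11, 75.
ClaI cuts at 2 sites.

2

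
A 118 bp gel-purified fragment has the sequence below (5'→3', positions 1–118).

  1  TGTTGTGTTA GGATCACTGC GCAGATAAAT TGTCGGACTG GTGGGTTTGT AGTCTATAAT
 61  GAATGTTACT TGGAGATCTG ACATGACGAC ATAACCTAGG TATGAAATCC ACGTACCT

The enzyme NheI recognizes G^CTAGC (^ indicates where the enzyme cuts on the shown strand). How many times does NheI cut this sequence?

0

No occurrence of GCTAGC is present in the sequence.
NheI does not cut: 0 sites.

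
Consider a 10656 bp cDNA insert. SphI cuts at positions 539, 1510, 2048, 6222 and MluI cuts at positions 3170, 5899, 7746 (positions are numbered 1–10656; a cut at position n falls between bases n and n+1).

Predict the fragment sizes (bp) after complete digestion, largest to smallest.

Combined cut positions (sorted): 539, 1510, 2048, 3170, 5899, 6222, 7746.
Linear molecule, 7 cuts → 8 fragments:
  539 − 0 = 539 bp
  1510 − 539 = 971 bp
  2048 − 1510 = 538 bp
  3170 − 2048 = 1122 bp
  5899 − 3170 = 2729 bp
  6222 − 5899 = 323 bp
  7746 − 6222 = 1524 bp
  10656 − 7746 = 2910 bp
Sorted largest to smallest: 2910, 2729, 1524, 1122, 971, 539, 538, 323 bp.

2910, 2729, 1524, 1122, 971, 539, 538, 323 bp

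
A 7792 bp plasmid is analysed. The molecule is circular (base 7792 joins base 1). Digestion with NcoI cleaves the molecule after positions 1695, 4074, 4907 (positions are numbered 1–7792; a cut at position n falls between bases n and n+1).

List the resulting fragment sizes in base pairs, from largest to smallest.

4580, 2379, 833 bp

Circular molecule, 3 cuts → 3 fragments:
  4074 − 1695 = 2379 bp
  4907 − 4074 = 833 bp
  wrap: 7792 − 4907 + 1695 = 4580 bp
Sorted largest to smallest: 4580, 2379, 833 bp.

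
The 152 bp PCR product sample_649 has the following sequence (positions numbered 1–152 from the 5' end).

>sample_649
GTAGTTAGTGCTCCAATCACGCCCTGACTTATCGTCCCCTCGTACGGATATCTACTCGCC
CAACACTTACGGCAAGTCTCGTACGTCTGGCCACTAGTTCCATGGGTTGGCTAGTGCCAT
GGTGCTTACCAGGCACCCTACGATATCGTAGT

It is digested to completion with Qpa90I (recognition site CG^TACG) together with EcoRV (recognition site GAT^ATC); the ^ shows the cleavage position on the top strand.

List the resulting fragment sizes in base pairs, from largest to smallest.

63, 42, 32, 8, 7 bp

Qpa90I sites (CGTACG) start at positions 41, 80.
Qpa90I cuts after base 2 of each site, so after positions 42, 81.
EcoRV sites (GATATC) start at positions 47, 142.
EcoRV cuts after base 3 of each site, so after positions 49, 144.
Combined cut positions: 42, 49, 81, 144.
Linear molecule, 4 cuts → 5 fragments:
  1–42 → 42 bp
  43–49 → 7 bp
  50–81 → 32 bp
  82–144 → 63 bp
  145–152 → 8 bp
Sorted largest to smallest: 63, 42, 32, 8, 7 bp.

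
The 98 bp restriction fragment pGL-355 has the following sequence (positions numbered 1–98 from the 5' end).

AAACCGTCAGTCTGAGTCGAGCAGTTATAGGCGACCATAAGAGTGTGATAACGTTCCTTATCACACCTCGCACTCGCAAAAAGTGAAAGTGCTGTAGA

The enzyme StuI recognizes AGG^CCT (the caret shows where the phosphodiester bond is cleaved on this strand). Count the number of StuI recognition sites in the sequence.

No occurrence of AGGCCT is present in the sequence.
StuI does not cut: 0 sites.

0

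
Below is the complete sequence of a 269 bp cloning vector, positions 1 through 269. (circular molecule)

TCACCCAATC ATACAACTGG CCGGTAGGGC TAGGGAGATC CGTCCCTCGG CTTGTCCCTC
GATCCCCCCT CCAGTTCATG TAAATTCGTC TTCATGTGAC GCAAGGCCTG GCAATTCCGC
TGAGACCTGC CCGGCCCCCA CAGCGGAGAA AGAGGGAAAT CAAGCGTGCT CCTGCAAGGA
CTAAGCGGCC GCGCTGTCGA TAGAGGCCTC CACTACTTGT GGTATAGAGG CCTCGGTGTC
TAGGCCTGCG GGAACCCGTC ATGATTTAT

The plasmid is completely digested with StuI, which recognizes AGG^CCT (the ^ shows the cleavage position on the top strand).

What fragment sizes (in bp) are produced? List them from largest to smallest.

StuI sites (AGGCCT) start at positions 104, 204, 228, 242.
StuI cuts after base 3 of each site, so after positions 106, 206, 230, 244.
Circular molecule, 4 cuts → 4 fragments:
  107–206 → 100 bp
  207–230 → 24 bp
  231–244 → 14 bp
  245–269 then 1–106 → 25 + 106 = 131 bp
Sorted largest to smallest: 131, 100, 24, 14 bp.

131, 100, 24, 14 bp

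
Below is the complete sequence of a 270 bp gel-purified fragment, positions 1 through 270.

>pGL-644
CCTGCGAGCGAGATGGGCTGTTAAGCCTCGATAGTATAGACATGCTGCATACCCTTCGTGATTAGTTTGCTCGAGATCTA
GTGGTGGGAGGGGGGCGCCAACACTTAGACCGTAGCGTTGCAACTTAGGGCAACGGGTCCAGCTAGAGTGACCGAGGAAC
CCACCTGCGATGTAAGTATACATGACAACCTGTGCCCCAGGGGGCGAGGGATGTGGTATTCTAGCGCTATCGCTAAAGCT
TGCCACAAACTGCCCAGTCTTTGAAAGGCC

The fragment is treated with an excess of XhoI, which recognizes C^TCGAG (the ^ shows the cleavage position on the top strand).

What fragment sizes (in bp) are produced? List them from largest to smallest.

200, 70 bp

The XhoI site (CTCGAG) starts at position 70.
XhoI cuts after the first base of each site, so after position 70.
Linear molecule, 1 cut → 2 fragments:
  1–70 → 70 bp
  71–270 → 200 bp
Sorted largest to smallest: 200, 70 bp.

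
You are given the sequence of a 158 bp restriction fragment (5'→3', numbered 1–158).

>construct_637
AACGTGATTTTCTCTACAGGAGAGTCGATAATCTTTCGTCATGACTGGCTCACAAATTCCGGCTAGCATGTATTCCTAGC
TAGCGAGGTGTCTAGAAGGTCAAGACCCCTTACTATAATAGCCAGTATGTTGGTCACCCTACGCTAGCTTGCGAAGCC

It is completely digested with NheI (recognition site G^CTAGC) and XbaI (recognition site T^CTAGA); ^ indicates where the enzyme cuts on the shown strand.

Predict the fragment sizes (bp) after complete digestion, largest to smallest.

62, 52, 17, 15, 12 bp

NheI sites (GCTAGC) start at positions 62, 79, 143.
NheI cuts after the first base of each site, so after positions 62, 79, 143.
The XbaI site (TCTAGA) starts at position 91.
XbaI cuts after the first base of each site, so after position 91.
Combined cut positions: 62, 79, 91, 143.
Linear molecule, 4 cuts → 5 fragments:
  1–62 → 62 bp
  63–79 → 17 bp
  80–91 → 12 bp
  92–143 → 52 bp
  144–158 → 15 bp
Sorted largest to smallest: 62, 52, 17, 15, 12 bp.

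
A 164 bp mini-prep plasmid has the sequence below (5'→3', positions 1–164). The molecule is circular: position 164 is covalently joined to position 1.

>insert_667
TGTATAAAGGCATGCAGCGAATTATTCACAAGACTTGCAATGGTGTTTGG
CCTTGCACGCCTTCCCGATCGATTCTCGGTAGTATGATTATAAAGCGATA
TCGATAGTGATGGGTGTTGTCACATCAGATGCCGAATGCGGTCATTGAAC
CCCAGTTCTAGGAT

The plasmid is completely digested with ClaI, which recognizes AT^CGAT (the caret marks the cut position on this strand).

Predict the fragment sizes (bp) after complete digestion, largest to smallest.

132, 32 bp

ClaI sites (ATCGAT) start at positions 68, 100.
ClaI cuts after base 2 of each site, so after positions 69, 101.
Circular molecule, 2 cuts → 2 fragments:
  70–101 → 32 bp
  102–164 then 1–69 → 63 + 69 = 132 bp
Sorted largest to smallest: 132, 32 bp.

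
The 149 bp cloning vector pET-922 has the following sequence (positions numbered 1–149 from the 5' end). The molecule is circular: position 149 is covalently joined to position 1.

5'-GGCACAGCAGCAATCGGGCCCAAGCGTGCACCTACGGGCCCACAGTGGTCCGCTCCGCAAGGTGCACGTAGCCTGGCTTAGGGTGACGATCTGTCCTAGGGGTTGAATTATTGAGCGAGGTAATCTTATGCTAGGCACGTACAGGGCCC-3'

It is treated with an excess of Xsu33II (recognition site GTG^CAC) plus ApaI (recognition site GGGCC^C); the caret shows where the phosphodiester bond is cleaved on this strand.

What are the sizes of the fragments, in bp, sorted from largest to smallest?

84, 24, 21, 12, 8 bp

Xsu33II sites (GTGCAC) start at positions 26, 62.
Xsu33II cuts after base 3 of each site, so after positions 28, 64.
ApaI sites (GGGCCC) start at positions 16, 36, 144.
ApaI cuts after base 5 of each site (before the last base), so after positions 20, 40, 148.
Combined cut positions: 20, 28, 40, 64, 148.
Circular molecule, 5 cuts → 5 fragments:
  21–28 → 8 bp
  29–40 → 12 bp
  41–64 → 24 bp
  65–148 → 84 bp
  149–149 then 1–20 → 1 + 20 = 21 bp
Sorted largest to smallest: 84, 24, 21, 12, 8 bp.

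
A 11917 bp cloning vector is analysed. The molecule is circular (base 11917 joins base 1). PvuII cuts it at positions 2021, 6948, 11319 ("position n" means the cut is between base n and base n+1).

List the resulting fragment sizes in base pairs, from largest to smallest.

Circular molecule, 3 cuts → 3 fragments:
  6948 − 2021 = 4927 bp
  11319 − 6948 = 4371 bp
  wrap: 11917 − 11319 + 2021 = 2619 bp
Sorted largest to smallest: 4927, 4371, 2619 bp.

4927, 4371, 2619 bp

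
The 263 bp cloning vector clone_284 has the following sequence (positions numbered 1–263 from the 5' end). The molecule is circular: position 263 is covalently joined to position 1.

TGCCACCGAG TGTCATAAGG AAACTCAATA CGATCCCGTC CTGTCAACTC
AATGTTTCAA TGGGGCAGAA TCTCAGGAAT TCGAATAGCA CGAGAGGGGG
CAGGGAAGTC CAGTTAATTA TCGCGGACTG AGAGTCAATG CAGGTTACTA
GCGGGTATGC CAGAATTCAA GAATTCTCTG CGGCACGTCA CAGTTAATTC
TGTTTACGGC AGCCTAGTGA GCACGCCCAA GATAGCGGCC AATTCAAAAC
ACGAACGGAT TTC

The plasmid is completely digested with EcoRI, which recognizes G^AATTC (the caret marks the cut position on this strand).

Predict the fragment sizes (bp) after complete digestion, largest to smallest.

169, 86, 8 bp

EcoRI sites (GAATTC) start at positions 77, 163, 171.
EcoRI cuts after the first base of each site, so after positions 77, 163, 171.
Circular molecule, 3 cuts → 3 fragments:
  78–163 → 86 bp
  164–171 → 8 bp
  172–263 then 1–77 → 92 + 77 = 169 bp
Sorted largest to smallest: 169, 86, 8 bp.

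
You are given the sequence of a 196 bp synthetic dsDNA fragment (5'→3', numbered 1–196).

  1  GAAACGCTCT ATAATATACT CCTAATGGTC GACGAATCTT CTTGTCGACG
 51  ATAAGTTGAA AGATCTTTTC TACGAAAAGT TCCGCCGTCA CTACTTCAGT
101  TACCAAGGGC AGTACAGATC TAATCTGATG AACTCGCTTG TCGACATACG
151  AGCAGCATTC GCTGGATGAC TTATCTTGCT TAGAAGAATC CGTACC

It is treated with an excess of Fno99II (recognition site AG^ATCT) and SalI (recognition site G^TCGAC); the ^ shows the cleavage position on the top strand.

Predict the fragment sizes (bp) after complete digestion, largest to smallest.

Fno99II sites (AGATCT) start at positions 61, 116.
Fno99II cuts after base 2 of each site, so after positions 62, 117.
SalI sites (GTCGAC) start at positions 28, 44, 140.
SalI cuts after the first base of each site, so after positions 28, 44, 140.
Combined cut positions: 28, 44, 62, 117, 140.
Linear molecule, 5 cuts → 6 fragments:
  1–28 → 28 bp
  29–44 → 16 bp
  45–62 → 18 bp
  63–117 → 55 bp
  118–140 → 23 bp
  141–196 → 56 bp
Sorted largest to smallest: 56, 55, 28, 23, 18, 16 bp.

56, 55, 28, 23, 18, 16 bp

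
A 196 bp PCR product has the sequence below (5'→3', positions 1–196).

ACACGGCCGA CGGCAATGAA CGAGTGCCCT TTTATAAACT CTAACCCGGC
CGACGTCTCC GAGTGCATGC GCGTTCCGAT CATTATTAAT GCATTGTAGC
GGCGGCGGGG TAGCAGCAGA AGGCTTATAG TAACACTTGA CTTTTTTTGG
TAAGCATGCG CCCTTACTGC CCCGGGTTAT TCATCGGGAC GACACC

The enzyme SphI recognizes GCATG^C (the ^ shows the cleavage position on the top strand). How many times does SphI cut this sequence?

GCATGC occurs starting at positions 65, 154.
SphI cuts at 2 sites.

2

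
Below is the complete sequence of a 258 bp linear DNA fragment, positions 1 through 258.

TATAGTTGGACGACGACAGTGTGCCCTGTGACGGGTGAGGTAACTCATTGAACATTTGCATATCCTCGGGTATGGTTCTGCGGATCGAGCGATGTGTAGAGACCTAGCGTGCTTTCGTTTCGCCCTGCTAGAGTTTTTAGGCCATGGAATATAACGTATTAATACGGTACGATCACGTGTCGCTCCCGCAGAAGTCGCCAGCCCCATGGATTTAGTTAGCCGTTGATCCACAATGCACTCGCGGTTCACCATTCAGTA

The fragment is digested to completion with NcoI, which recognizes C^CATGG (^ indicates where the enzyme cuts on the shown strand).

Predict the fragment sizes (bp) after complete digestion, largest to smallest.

NcoI sites (CCATGG) start at positions 142, 204.
NcoI cuts after the first base of each site, so after positions 142, 204.
Linear molecule, 2 cuts → 3 fragments:
  1–142 → 142 bp
  143–204 → 62 bp
  205–258 → 54 bp
Sorted largest to smallest: 142, 62, 54 bp.

142, 62, 54 bp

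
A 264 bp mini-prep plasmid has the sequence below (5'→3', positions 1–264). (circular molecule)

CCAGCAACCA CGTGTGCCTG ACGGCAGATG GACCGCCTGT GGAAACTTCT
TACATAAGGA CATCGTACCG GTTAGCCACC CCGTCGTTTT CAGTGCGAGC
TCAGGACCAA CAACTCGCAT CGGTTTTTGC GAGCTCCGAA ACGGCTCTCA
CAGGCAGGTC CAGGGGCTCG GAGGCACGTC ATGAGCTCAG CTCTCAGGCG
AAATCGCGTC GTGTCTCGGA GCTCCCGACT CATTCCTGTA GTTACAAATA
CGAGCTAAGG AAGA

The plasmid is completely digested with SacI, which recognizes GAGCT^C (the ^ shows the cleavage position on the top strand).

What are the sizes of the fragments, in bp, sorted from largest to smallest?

SacI sites (GAGCTC) start at positions 97, 131, 183, 219.
SacI cuts after base 5 of each site (before the last base), so after positions 101, 135, 187, 223.
Circular molecule, 4 cuts → 4 fragments:
  102–135 → 34 bp
  136–187 → 52 bp
  188–223 → 36 bp
  224–264 then 1–101 → 41 + 101 = 142 bp
Sorted largest to smallest: 142, 52, 36, 34 bp.

142, 52, 36, 34 bp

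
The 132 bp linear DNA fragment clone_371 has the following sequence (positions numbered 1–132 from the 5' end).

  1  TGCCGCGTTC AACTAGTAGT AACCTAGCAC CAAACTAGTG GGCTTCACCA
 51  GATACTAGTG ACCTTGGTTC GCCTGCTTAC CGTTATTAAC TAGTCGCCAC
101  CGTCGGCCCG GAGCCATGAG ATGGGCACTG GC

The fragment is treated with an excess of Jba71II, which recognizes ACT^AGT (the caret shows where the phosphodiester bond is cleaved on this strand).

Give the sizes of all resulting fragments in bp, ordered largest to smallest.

Jba71II sites (ACTAGT) start at positions 12, 34, 54, 89.
Jba71II cuts after base 3 of each site, so after positions 14, 36, 56, 91.
Linear molecule, 4 cuts → 5 fragments:
  1–14 → 14 bp
  15–36 → 22 bp
  37–56 → 20 bp
  57–91 → 35 bp
  92–132 → 41 bp
Sorted largest to smallest: 41, 35, 22, 20, 14 bp.

41, 35, 22, 20, 14 bp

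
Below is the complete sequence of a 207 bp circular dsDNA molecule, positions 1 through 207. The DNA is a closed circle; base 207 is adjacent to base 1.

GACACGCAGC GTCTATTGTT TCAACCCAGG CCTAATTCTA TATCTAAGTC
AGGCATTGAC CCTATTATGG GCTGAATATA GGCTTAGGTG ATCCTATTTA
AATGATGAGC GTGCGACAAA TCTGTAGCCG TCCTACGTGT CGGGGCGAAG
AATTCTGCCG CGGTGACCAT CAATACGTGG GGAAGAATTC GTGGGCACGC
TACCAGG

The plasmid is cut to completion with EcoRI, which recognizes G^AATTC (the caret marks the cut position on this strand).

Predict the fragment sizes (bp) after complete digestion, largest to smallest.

EcoRI sites (GAATTC) start at positions 150, 185.
EcoRI cuts after the first base of each site, so after positions 150, 185.
Circular molecule, 2 cuts → 2 fragments:
  151–185 → 35 bp
  186–207 then 1–150 → 22 + 150 = 172 bp
Sorted largest to smallest: 172, 35 bp.

172, 35 bp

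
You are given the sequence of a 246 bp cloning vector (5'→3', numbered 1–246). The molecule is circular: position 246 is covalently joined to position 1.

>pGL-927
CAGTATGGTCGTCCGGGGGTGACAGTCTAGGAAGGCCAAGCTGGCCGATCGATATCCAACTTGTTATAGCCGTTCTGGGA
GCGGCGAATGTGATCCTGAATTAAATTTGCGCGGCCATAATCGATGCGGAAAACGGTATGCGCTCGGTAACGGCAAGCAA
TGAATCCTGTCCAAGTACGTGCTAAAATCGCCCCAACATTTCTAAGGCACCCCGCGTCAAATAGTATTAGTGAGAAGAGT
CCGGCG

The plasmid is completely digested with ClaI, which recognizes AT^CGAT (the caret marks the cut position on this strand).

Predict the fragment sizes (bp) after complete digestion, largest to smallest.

174, 72 bp

ClaI sites (ATCGAT) start at positions 48, 120.
ClaI cuts after base 2 of each site, so after positions 49, 121.
Circular molecule, 2 cuts → 2 fragments:
  50–121 → 72 bp
  122–246 then 1–49 → 125 + 49 = 174 bp
Sorted largest to smallest: 174, 72 bp.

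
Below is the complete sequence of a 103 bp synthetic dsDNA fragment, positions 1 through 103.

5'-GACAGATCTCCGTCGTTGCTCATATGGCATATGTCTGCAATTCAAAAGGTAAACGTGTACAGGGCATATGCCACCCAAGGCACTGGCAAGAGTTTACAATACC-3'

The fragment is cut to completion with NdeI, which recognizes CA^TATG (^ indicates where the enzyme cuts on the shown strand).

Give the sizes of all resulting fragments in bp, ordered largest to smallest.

37, 37, 22, 7 bp

NdeI sites (CATATG) start at positions 21, 28, 65.
NdeI cuts after base 2 of each site, so after positions 22, 29, 66.
Linear molecule, 3 cuts → 4 fragments:
  1–22 → 22 bp
  23–29 → 7 bp
  30–66 → 37 bp
  67–103 → 37 bp
Sorted largest to smallest: 37, 37, 22, 7 bp.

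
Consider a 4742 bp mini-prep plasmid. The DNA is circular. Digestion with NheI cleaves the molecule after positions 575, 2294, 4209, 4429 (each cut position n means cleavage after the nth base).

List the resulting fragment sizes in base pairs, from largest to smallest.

1915, 1719, 888, 220 bp

Circular molecule, 4 cuts → 4 fragments:
  2294 − 575 = 1719 bp
  4209 − 2294 = 1915 bp
  4429 − 4209 = 220 bp
  wrap: 4742 − 4429 + 575 = 888 bp
Sorted largest to smallest: 1915, 1719, 888, 220 bp.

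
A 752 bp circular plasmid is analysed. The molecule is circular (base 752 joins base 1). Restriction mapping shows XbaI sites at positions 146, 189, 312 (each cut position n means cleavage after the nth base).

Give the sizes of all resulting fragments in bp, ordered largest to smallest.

586, 123, 43 bp

Circular molecule, 3 cuts → 3 fragments:
  189 − 146 = 43 bp
  312 − 189 = 123 bp
  wrap: 752 − 312 + 146 = 586 bp
Sorted largest to smallest: 586, 123, 43 bp.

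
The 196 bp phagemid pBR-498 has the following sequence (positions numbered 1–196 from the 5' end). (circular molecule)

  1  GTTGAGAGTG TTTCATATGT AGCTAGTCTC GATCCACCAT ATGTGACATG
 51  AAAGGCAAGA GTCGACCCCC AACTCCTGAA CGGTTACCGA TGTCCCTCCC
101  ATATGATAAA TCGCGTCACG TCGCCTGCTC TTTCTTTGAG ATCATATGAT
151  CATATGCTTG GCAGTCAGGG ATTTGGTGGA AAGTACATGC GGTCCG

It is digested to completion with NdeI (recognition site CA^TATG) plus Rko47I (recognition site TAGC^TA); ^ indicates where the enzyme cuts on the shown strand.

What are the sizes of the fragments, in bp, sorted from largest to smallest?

62, 59, 43, 16, 8, 8 bp

NdeI sites (CATATG) start at positions 14, 38, 100, 143, 151.
NdeI cuts after base 2 of each site, so after positions 15, 39, 101, 144, 152.
The Rko47I site (TAGCTA) starts at position 20.
Rko47I cuts after base 4 of each site, so after position 23.
Combined cut positions: 15, 23, 39, 101, 144, 152.
Circular molecule, 6 cuts → 6 fragments:
  16–23 → 8 bp
  24–39 → 16 bp
  40–101 → 62 bp
  102–144 → 43 bp
  145–152 → 8 bp
  153–196 then 1–15 → 44 + 15 = 59 bp
Sorted largest to smallest: 62, 59, 43, 16, 8, 8 bp.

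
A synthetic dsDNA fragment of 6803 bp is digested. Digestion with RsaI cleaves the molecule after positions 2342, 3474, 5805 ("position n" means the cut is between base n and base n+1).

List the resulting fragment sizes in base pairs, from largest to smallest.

2342, 2331, 1132, 998 bp

Linear molecule, 3 cuts → 4 fragments:
  2342 − 0 = 2342 bp
  3474 − 2342 = 1132 bp
  5805 − 3474 = 2331 bp
  6803 − 5805 = 998 bp
Sorted largest to smallest: 2342, 2331, 1132, 998 bp.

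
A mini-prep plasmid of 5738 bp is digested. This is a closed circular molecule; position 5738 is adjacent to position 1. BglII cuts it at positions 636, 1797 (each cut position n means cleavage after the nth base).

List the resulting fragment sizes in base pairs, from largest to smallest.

4577, 1161 bp

Circular molecule, 2 cuts → 2 fragments:
  1797 − 636 = 1161 bp
  wrap: 5738 − 1797 + 636 = 4577 bp
Sorted largest to smallest: 4577, 1161 bp.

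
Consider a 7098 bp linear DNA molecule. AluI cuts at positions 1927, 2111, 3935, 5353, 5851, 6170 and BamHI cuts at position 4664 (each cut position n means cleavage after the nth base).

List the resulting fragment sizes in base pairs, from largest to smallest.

Combined cut positions (sorted): 1927, 2111, 3935, 4664, 5353, 5851, 6170.
Linear molecule, 7 cuts → 8 fragments:
  1927 − 0 = 1927 bp
  2111 − 1927 = 184 bp
  3935 − 2111 = 1824 bp
  4664 − 3935 = 729 bp
  5353 − 4664 = 689 bp
  5851 − 5353 = 498 bp
  6170 − 5851 = 319 bp
  7098 − 6170 = 928 bp
Sorted largest to smallest: 1927, 1824, 928, 729, 689, 498, 319, 184 bp.

1927, 1824, 928, 729, 689, 498, 319, 184 bp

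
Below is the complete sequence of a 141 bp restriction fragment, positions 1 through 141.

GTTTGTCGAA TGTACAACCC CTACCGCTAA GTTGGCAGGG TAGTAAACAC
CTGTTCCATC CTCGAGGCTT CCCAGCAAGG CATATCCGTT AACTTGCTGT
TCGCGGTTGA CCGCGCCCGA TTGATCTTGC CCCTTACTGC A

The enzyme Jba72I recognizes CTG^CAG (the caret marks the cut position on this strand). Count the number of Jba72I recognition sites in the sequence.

0

No occurrence of CTGCAG is present in the sequence.
Jba72I does not cut: 0 sites.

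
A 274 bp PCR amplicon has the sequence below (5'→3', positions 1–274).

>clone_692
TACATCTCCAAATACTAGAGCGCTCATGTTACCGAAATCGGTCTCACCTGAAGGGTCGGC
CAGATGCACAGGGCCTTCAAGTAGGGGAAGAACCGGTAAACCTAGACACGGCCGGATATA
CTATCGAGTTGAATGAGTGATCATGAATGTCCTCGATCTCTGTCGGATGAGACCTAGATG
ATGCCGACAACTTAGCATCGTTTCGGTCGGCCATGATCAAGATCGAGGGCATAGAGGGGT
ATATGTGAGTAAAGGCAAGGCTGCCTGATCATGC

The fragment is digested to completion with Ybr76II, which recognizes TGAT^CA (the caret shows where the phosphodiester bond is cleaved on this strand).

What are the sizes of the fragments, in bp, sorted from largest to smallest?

Ybr76II sites (TGATCA) start at positions 138, 214, 266.
Ybr76II cuts after base 4 of each site, so after positions 141, 217, 269.
Linear molecule, 3 cuts → 4 fragments:
  1–141 → 141 bp
  142–217 → 76 bp
  218–269 → 52 bp
  270–274 → 5 bp
Sorted largest to smallest: 141, 76, 52, 5 bp.

141, 76, 52, 5 bp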